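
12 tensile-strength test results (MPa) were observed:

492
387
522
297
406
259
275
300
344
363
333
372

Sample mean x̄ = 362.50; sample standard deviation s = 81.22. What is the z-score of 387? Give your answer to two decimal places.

z = (387 − 362.50) / 81.22 = 0.30.

0.30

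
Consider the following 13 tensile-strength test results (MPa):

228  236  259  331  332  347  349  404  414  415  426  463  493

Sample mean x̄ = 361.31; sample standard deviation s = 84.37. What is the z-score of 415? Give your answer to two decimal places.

0.64

z = (415 − 361.31) / 84.37 = 0.64.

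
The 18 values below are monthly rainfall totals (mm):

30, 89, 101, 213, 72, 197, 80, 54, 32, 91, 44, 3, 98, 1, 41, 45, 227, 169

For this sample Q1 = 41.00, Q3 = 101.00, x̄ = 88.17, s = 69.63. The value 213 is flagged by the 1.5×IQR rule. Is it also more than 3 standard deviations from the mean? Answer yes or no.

no

z = (213 − 88.17) / 69.63 = 1.79.
|z| = 1.79 ≤ 3.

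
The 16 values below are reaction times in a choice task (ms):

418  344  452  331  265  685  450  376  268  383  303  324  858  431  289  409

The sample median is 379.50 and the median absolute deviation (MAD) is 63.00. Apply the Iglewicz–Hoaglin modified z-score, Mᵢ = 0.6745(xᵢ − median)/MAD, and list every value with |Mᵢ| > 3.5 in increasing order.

|Mᵢ| > 3.5 ⇔ |xᵢ − 379.50| > 3.5·63.00/0.6745 = 326.91.
So outliers lie outside [52.59, 706.41].
858: M = 5.12 → outlier.

858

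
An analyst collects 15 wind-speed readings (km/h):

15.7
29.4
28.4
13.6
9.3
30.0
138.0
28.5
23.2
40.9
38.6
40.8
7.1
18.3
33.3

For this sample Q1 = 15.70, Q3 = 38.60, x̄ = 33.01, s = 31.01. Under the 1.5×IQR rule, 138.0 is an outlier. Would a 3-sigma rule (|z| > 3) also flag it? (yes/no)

z = (138.0 − 33.01) / 31.01 = 3.39.
|z| = 3.39 > 3.

yes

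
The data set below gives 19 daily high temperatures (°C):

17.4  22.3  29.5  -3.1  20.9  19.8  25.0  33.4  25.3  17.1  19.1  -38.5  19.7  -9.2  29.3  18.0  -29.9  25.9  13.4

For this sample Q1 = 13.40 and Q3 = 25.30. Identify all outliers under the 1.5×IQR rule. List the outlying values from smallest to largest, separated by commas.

-38.5, -29.9, -9.2

IQR = Q3 − Q1 = 25.30 − 13.40 = 11.90.
Lower fence = Q1 − 1.5·IQR = 13.40 − 17.85 = -4.45.
Upper fence = Q3 + 1.5·IQR = 25.30 + 17.85 = 43.15.
-38.5 < -4.45 → outlier.
-29.9 < -4.45 → outlier.
-9.2 < -4.45 → outlier.
All remaining values lie within [-4.45, 43.15].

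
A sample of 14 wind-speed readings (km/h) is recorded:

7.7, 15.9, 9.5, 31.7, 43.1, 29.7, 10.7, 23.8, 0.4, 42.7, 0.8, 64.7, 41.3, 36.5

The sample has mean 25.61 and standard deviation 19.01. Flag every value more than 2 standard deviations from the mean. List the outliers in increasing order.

64.7

Cutoffs at x̄ ± 2s: 25.61 ± 2·19.01 = [-12.41, 63.63].
64.7: z = 2.06, |z| > 2 → outlier.
Every other value lies within [-12.41, 63.63].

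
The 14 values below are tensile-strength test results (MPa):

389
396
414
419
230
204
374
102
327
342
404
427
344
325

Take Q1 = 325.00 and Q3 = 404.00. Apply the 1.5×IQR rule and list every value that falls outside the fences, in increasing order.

102, 204

IQR = Q3 − Q1 = 404.00 − 325.00 = 79.00.
Lower fence = Q1 − 1.5·IQR = 325.00 − 118.50 = 206.50.
Upper fence = Q3 + 1.5·IQR = 404.00 + 118.50 = 522.50.
102 < 206.50 → outlier.
204 < 206.50 → outlier.
All remaining values lie within [206.50, 522.50].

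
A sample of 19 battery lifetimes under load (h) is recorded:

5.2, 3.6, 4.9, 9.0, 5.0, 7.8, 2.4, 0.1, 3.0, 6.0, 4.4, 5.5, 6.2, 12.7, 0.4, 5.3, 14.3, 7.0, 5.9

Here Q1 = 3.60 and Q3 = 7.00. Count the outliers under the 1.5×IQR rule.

IQR = 3.40; fences at 3.60 − 5.10 = -1.50 and 7.00 + 5.10 = 12.10.
Outside the cutoffs: 12.7, 14.3.

2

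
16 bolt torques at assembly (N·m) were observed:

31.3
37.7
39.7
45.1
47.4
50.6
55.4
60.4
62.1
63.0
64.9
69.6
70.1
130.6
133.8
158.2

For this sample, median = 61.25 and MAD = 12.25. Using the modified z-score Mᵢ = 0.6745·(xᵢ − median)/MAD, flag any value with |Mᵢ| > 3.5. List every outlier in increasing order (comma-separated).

130.6, 133.8, 158.2

|Mᵢ| > 3.5 ⇔ |xᵢ − 61.25| > 3.5·12.25/0.6745 = 63.57.
So outliers lie outside [-2.32, 124.82].
130.6: M = 3.82 → outlier.
133.8: M = 3.99 → outlier.
158.2: M = 5.34 → outlier.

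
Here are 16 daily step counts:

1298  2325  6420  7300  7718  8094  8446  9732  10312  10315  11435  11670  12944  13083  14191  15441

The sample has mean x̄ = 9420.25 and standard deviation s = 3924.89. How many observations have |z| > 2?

Cutoffs: x̄ ± 2s = [1570.47, 17270.03].
Outside the cutoffs: 1298.

1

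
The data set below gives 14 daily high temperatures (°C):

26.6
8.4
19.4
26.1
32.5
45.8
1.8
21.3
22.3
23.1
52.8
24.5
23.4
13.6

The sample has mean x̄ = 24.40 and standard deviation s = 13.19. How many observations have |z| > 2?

Cutoffs: x̄ ± 2s = [-1.98, 50.78].
Outside the cutoffs: 52.8.

1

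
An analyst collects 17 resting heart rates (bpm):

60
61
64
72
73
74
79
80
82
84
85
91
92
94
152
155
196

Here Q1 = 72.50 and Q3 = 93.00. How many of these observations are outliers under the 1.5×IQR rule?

IQR = 20.50; fences at 72.50 − 30.75 = 41.75 and 93.00 + 30.75 = 123.75.
Outside the cutoffs: 152, 155, 196.

3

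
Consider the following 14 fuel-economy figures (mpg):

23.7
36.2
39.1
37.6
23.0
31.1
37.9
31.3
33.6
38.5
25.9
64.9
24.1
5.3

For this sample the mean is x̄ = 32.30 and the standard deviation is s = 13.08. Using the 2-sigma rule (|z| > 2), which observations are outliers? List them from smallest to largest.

5.3, 64.9

Cutoffs at x̄ ± 2s: 32.30 ± 2·13.08 = [6.14, 58.46].
5.3: z = -2.06, |z| > 2 → outlier.
64.9: z = 2.49, |z| > 2 → outlier.
Every other value lies within [6.14, 58.46].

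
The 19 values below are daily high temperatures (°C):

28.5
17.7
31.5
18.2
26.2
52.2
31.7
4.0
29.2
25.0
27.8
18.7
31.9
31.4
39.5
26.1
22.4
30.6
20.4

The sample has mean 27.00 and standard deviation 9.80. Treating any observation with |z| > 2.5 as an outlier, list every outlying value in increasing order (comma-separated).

52.2

Cutoffs at x̄ ± 2.5s: 27.00 ± 2.5·9.80 = [2.50, 51.50].
52.2: z = 2.57, |z| > 2.5 → outlier.
Every other value lies within [2.50, 51.50].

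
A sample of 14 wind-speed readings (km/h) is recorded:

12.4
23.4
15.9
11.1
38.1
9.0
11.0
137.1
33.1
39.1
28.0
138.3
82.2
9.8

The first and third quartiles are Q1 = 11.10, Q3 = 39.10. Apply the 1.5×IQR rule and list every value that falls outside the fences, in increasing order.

82.2, 137.1, 138.3

IQR = Q3 − Q1 = 39.10 − 11.10 = 28.00.
Lower fence = Q1 − 1.5·IQR = 11.10 − 42.00 = -30.90.
Upper fence = Q3 + 1.5·IQR = 39.10 + 42.00 = 81.10.
82.2 > 81.10 → outlier.
137.1 > 81.10 → outlier.
138.3 > 81.10 → outlier.
All remaining values lie within [-30.90, 81.10].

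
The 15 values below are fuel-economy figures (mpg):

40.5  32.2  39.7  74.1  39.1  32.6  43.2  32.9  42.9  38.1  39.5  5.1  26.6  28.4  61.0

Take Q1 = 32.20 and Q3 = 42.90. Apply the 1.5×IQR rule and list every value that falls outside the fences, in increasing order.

5.1, 61.0, 74.1

IQR = Q3 − Q1 = 42.90 − 32.20 = 10.70.
Lower fence = Q1 − 1.5·IQR = 32.20 − 16.05 = 16.15.
Upper fence = Q3 + 1.5·IQR = 42.90 + 16.05 = 58.95.
5.1 < 16.15 → outlier.
61.0 > 58.95 → outlier.
74.1 > 58.95 → outlier.
All remaining values lie within [16.15, 58.95].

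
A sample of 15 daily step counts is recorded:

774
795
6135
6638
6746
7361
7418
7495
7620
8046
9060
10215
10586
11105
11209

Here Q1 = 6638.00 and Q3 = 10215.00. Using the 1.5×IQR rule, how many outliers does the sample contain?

2

IQR = 3577.00; fences at 6638.00 − 5365.50 = 1272.50 and 10215.00 + 5365.50 = 15580.50.
Outside the cutoffs: 774, 795.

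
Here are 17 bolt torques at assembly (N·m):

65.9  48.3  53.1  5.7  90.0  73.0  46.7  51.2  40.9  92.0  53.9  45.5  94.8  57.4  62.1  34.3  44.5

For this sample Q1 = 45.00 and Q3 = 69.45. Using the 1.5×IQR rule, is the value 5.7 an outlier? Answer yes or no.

yes

IQR = Q3 − Q1 = 69.45 − 45.00 = 24.45.
Lower fence = Q1 − 1.5·IQR = 45.00 − 36.675 = 8.325.
Upper fence = Q3 + 1.5·IQR = 69.45 + 36.675 = 106.125.
5.7 lies below the lower fence.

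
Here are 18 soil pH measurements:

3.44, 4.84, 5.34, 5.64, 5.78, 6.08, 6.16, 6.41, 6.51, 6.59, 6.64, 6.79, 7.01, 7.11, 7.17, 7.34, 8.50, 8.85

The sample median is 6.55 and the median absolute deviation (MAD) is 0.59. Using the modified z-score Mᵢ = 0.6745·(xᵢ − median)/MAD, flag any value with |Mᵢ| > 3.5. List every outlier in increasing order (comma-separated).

|Mᵢ| > 3.5 ⇔ |xᵢ − 6.55| > 3.5·0.59/0.6745 = 3.06.
So outliers lie outside [3.49, 9.61].
3.44: M = -3.56 → outlier.

3.44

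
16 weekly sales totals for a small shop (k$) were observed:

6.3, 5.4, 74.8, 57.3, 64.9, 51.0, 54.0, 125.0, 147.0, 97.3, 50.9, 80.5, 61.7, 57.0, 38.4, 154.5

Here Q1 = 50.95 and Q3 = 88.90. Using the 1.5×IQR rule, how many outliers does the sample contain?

IQR = 37.95; fences at 50.95 − 56.925 = -5.975 and 88.90 + 56.925 = 145.825.
Outside the cutoffs: 147.0, 154.5.

2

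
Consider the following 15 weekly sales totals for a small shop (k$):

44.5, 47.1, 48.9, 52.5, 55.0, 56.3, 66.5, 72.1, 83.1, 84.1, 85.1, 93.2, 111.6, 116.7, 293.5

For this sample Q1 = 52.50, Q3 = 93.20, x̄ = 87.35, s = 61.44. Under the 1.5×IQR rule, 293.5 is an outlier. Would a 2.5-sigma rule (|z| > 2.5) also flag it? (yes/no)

yes

z = (293.5 − 87.35) / 61.44 = 3.36.
|z| = 3.36 > 2.5.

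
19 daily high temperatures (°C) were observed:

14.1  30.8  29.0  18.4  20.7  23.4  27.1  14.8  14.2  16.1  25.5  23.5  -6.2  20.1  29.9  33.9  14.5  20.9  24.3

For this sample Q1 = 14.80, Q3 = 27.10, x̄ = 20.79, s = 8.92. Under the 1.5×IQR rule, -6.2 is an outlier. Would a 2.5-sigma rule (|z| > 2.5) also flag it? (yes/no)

z = (-6.2 − 20.79) / 8.92 = -3.03.
|z| = 3.03 > 2.5.

yes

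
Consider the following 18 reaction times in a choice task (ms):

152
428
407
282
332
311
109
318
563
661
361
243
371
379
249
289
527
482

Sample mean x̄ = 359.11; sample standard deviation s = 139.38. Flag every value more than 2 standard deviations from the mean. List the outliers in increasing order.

Cutoffs at x̄ ± 2s: 359.11 ± 2·139.38 = [80.35, 637.87].
661: z = 2.17, |z| > 2 → outlier.
Every other value lies within [80.35, 637.87].

661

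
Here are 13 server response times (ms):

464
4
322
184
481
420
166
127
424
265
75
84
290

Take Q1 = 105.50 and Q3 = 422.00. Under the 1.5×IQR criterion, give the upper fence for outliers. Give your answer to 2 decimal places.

IQR = Q3 − Q1 = 422.00 − 105.50 = 316.50.
Lower fence = Q1 − 1.5·IQR = 105.50 − 474.75 = -369.25.
Upper fence = Q3 + 1.5·IQR = 422.00 + 474.75 = 896.75.

896.75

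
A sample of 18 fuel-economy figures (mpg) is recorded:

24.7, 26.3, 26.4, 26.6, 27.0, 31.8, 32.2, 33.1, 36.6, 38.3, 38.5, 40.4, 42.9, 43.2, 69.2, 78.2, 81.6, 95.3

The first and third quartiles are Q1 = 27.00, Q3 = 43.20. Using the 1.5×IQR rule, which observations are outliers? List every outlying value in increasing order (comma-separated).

IQR = Q3 − Q1 = 43.20 − 27.00 = 16.20.
Lower fence = Q1 − 1.5·IQR = 27.00 − 24.30 = 2.70.
Upper fence = Q3 + 1.5·IQR = 43.20 + 24.30 = 67.50.
69.2 > 67.50 → outlier.
78.2 > 67.50 → outlier.
81.6 > 67.50 → outlier.
95.3 > 67.50 → outlier.
All remaining values lie within [2.70, 67.50].

69.2, 78.2, 81.6, 95.3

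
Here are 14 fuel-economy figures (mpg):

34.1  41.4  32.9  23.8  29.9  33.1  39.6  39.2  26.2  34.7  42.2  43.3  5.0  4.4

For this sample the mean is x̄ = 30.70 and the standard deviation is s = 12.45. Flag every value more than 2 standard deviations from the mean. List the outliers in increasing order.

4.4, 5.0

Cutoffs at x̄ ± 2s: 30.70 ± 2·12.45 = [5.80, 55.60].
4.4: z = -2.11, |z| > 2 → outlier.
5.0: z = -2.06, |z| > 2 → outlier.
Every other value lies within [5.80, 55.60].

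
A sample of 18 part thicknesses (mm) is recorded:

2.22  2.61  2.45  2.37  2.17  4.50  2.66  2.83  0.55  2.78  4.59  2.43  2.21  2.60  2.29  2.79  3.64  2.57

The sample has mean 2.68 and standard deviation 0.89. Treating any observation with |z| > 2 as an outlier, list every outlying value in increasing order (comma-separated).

0.55, 4.50, 4.59

Cutoffs at x̄ ± 2s: 2.68 ± 2·0.89 = [0.90, 4.46].
0.55: z = -2.39, |z| > 2 → outlier.
4.50: z = 2.04, |z| > 2 → outlier.
4.59: z = 2.15, |z| > 2 → outlier.
Every other value lies within [0.90, 4.46].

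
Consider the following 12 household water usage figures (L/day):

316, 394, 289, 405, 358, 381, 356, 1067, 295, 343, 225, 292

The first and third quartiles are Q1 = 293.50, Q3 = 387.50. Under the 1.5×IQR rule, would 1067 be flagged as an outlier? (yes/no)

yes

IQR = Q3 − Q1 = 387.50 − 293.50 = 94.00.
Lower fence = Q1 − 1.5·IQR = 293.50 − 141.00 = 152.50.
Upper fence = Q3 + 1.5·IQR = 387.50 + 141.00 = 528.50.
1067 lies above the upper fence.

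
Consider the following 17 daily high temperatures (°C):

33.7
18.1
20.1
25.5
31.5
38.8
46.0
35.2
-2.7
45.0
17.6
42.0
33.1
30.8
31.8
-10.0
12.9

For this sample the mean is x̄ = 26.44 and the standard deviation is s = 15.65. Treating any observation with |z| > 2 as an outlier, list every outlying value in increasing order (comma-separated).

Cutoffs at x̄ ± 2s: 26.44 ± 2·15.65 = [-4.86, 57.74].
-10.0: z = -2.33, |z| > 2 → outlier.
Every other value lies within [-4.86, 57.74].

-10.0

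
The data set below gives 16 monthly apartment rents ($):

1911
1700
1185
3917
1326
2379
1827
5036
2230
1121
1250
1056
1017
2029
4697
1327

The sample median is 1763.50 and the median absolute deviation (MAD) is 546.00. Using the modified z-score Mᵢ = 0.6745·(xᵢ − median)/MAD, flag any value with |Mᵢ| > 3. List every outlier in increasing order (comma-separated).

4697, 5036

|Mᵢ| > 3 ⇔ |xᵢ − 1763.50| > 3·546.00/0.6745 = 2428.47.
So outliers lie outside [-664.97, 4191.97].
4697: M = 3.62 → outlier.
5036: M = 4.04 → outlier.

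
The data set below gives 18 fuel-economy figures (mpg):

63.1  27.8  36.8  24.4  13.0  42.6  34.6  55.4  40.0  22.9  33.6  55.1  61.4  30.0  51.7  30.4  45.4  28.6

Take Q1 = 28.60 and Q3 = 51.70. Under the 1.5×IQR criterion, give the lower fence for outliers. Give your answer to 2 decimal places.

IQR = Q3 − Q1 = 51.70 − 28.60 = 23.10.
Lower fence = Q1 − 1.5·IQR = 28.60 − 34.65 = -6.05.
Upper fence = Q3 + 1.5·IQR = 51.70 + 34.65 = 86.35.

-6.05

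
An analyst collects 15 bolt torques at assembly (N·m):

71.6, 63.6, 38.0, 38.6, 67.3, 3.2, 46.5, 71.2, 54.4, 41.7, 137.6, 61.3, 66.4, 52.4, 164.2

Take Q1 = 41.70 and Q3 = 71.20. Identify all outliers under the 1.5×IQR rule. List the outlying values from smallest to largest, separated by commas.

IQR = Q3 − Q1 = 71.20 − 41.70 = 29.50.
Lower fence = Q1 − 1.5·IQR = 41.70 − 44.25 = -2.55.
Upper fence = Q3 + 1.5·IQR = 71.20 + 44.25 = 115.45.
137.6 > 115.45 → outlier.
164.2 > 115.45 → outlier.
All remaining values lie within [-2.55, 115.45].

137.6, 164.2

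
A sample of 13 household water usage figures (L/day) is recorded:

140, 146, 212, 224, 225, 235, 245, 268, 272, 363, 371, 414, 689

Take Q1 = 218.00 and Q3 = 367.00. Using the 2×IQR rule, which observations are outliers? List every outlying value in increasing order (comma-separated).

689

IQR = Q3 − Q1 = 367.00 − 218.00 = 149.00.
Lower fence = Q1 − 2·IQR = 218.00 − 298.00 = -80.00.
Upper fence = Q3 + 2·IQR = 367.00 + 298.00 = 665.00.
689 > 665.00 → outlier.
All remaining values lie within [-80.00, 665.00].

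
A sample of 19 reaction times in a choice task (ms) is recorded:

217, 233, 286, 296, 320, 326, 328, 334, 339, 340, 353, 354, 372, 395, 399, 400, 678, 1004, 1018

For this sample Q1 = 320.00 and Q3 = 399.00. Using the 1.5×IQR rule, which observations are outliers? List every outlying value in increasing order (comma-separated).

678, 1004, 1018

IQR = Q3 − Q1 = 399.00 − 320.00 = 79.00.
Lower fence = Q1 − 1.5·IQR = 320.00 − 118.50 = 201.50.
Upper fence = Q3 + 1.5·IQR = 399.00 + 118.50 = 517.50.
678 > 517.50 → outlier.
1004 > 517.50 → outlier.
1018 > 517.50 → outlier.
All remaining values lie within [201.50, 517.50].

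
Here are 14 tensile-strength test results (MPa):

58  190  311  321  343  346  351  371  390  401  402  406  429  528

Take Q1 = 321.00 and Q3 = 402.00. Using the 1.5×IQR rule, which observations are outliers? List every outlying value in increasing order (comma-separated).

58, 190, 528

IQR = Q3 − Q1 = 402.00 − 321.00 = 81.00.
Lower fence = Q1 − 1.5·IQR = 321.00 − 121.50 = 199.50.
Upper fence = Q3 + 1.5·IQR = 402.00 + 121.50 = 523.50.
58 < 199.50 → outlier.
190 < 199.50 → outlier.
528 > 523.50 → outlier.
All remaining values lie within [199.50, 523.50].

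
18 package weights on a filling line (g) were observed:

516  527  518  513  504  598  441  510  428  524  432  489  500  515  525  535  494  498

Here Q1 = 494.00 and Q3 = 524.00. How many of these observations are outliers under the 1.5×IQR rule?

IQR = 30.00; fences at 494.00 − 45.00 = 449.00 and 524.00 + 45.00 = 569.00.
Outside the cutoffs: 428, 432, 441, 598.

4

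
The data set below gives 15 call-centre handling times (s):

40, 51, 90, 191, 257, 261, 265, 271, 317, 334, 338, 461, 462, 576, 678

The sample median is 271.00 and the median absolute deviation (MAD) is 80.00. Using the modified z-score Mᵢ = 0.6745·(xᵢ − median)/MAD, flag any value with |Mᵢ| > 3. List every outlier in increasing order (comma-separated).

|Mᵢ| > 3 ⇔ |xᵢ − 271.00| > 3·80.00/0.6745 = 355.82.
So outliers lie outside [-84.82, 626.82].
678: M = 3.43 → outlier.

678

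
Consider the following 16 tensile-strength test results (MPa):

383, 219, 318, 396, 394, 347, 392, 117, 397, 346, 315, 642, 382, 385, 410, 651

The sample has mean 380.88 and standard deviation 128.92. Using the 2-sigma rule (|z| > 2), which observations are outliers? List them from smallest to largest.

Cutoffs at x̄ ± 2s: 380.88 ± 2·128.92 = [123.04, 638.72].
117: z = -2.05, |z| > 2 → outlier.
642: z = 2.03, |z| > 2 → outlier.
651: z = 2.10, |z| > 2 → outlier.
Every other value lies within [123.04, 638.72].

117, 642, 651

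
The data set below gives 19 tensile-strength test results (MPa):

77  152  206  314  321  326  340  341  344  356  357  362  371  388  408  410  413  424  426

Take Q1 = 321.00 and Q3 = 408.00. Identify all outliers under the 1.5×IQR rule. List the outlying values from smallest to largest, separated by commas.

IQR = Q3 − Q1 = 408.00 − 321.00 = 87.00.
Lower fence = Q1 − 1.5·IQR = 321.00 − 130.50 = 190.50.
Upper fence = Q3 + 1.5·IQR = 408.00 + 130.50 = 538.50.
77 < 190.50 → outlier.
152 < 190.50 → outlier.
All remaining values lie within [190.50, 538.50].

77, 152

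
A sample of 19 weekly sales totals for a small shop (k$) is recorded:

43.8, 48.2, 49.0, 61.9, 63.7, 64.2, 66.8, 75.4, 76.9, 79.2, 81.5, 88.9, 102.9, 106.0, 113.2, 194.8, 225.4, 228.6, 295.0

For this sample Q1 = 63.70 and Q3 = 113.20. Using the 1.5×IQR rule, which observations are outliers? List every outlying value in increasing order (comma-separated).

194.8, 225.4, 228.6, 295.0

IQR = Q3 − Q1 = 113.20 − 63.70 = 49.50.
Lower fence = Q1 − 1.5·IQR = 63.70 − 74.25 = -10.55.
Upper fence = Q3 + 1.5·IQR = 113.20 + 74.25 = 187.45.
194.8 > 187.45 → outlier.
225.4 > 187.45 → outlier.
228.6 > 187.45 → outlier.
295.0 > 187.45 → outlier.
All remaining values lie within [-10.55, 187.45].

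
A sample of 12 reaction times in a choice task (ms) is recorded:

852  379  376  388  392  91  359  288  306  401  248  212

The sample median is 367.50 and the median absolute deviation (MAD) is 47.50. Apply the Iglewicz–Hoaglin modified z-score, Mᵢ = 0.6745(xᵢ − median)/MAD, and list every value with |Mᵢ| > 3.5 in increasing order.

91, 852

|Mᵢ| > 3.5 ⇔ |xᵢ − 367.50| > 3.5·47.50/0.6745 = 246.48.
So outliers lie outside [121.02, 613.98].
91: M = -3.93 → outlier.
852: M = 6.88 → outlier.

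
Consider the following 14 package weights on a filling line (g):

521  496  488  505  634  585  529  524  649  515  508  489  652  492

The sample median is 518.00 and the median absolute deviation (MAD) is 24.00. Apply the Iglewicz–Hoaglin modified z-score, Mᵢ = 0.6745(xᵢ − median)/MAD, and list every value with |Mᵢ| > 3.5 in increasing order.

649, 652

|Mᵢ| > 3.5 ⇔ |xᵢ − 518.00| > 3.5·24.00/0.6745 = 124.54.
So outliers lie outside [393.46, 642.54].
649: M = 3.68 → outlier.
652: M = 3.77 → outlier.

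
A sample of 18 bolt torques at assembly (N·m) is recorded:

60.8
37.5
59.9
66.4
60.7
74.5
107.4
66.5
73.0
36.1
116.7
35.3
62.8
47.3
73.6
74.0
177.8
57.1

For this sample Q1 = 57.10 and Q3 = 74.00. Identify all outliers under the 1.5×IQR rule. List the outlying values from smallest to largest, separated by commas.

IQR = Q3 − Q1 = 74.00 − 57.10 = 16.90.
Lower fence = Q1 − 1.5·IQR = 57.10 − 25.35 = 31.75.
Upper fence = Q3 + 1.5·IQR = 74.00 + 25.35 = 99.35.
107.4 > 99.35 → outlier.
116.7 > 99.35 → outlier.
177.8 > 99.35 → outlier.
All remaining values lie within [31.75, 99.35].

107.4, 116.7, 177.8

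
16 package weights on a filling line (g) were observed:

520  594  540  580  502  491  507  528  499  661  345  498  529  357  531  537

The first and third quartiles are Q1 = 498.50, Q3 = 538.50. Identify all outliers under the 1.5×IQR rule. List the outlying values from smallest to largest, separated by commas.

345, 357, 661

IQR = Q3 − Q1 = 538.50 − 498.50 = 40.00.
Lower fence = Q1 − 1.5·IQR = 498.50 − 60.00 = 438.50.
Upper fence = Q3 + 1.5·IQR = 538.50 + 60.00 = 598.50.
345 < 438.50 → outlier.
357 < 438.50 → outlier.
661 > 598.50 → outlier.
All remaining values lie within [438.50, 598.50].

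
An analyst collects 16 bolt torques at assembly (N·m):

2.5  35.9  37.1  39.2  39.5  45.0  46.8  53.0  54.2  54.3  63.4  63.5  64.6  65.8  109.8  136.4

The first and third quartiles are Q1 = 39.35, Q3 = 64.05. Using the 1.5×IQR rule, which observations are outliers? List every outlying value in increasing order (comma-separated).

109.8, 136.4

IQR = Q3 − Q1 = 64.05 − 39.35 = 24.70.
Lower fence = Q1 − 1.5·IQR = 39.35 − 37.05 = 2.30.
Upper fence = Q3 + 1.5·IQR = 64.05 + 37.05 = 101.10.
109.8 > 101.10 → outlier.
136.4 > 101.10 → outlier.
All remaining values lie within [2.30, 101.10].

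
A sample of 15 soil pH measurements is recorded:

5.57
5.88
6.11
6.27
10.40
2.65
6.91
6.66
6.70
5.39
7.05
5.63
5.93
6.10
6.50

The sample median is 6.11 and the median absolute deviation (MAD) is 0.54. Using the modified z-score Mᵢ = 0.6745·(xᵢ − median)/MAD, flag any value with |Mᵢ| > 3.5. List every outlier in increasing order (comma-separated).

|Mᵢ| > 3.5 ⇔ |xᵢ − 6.11| > 3.5·0.54/0.6745 = 2.80.
So outliers lie outside [3.31, 8.91].
2.65: M = -4.32 → outlier.
10.40: M = 5.36 → outlier.

2.65, 10.40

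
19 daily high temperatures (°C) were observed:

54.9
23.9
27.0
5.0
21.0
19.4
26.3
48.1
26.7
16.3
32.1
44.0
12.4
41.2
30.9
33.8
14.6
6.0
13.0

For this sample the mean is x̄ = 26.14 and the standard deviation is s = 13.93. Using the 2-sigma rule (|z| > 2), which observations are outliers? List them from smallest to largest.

54.9

Cutoffs at x̄ ± 2s: 26.14 ± 2·13.93 = [-1.72, 54.00].
54.9: z = 2.06, |z| > 2 → outlier.
Every other value lies within [-1.72, 54.00].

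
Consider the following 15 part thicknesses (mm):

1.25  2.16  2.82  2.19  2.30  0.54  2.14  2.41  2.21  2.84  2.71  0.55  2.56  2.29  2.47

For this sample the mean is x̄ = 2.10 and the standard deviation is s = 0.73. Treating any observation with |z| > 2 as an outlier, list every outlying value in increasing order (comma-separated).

0.54, 0.55

Cutoffs at x̄ ± 2s: 2.10 ± 2·0.73 = [0.64, 3.56].
0.54: z = -2.14, |z| > 2 → outlier.
0.55: z = -2.12, |z| > 2 → outlier.
Every other value lies within [0.64, 3.56].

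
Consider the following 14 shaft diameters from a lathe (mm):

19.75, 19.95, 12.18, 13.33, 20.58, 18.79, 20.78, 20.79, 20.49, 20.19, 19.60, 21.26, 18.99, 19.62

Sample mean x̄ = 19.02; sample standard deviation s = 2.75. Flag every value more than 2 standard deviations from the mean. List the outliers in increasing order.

Cutoffs at x̄ ± 2s: 19.02 ± 2·2.75 = [13.52, 24.52].
12.18: z = -2.49, |z| > 2 → outlier.
13.33: z = -2.07, |z| > 2 → outlier.
Every other value lies within [13.52, 24.52].

12.18, 13.33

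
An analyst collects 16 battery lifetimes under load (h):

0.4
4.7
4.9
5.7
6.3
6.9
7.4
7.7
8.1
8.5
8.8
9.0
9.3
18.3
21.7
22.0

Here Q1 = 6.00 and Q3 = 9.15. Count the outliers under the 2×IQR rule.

IQR = 3.15; fences at 6.00 − 6.30 = -0.30 and 9.15 + 6.30 = 15.45.
Outside the cutoffs: 18.3, 21.7, 22.0.

3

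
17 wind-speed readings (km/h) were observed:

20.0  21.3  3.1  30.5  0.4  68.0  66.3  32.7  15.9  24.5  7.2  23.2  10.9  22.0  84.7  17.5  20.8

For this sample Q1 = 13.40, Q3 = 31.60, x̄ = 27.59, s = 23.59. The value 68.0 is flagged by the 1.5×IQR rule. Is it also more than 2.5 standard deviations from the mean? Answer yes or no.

z = (68.0 − 27.59) / 23.59 = 1.71.
|z| = 1.71 ≤ 2.5.

no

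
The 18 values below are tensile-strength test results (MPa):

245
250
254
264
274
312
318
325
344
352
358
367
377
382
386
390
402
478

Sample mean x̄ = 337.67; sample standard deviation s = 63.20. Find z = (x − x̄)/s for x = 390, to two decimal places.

z = (390 − 337.67) / 63.20 = 0.83.

0.83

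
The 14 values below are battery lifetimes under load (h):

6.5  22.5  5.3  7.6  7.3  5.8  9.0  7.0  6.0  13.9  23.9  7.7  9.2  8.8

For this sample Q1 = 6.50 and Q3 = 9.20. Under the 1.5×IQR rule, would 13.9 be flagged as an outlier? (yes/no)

yes

IQR = Q3 − Q1 = 9.20 − 6.50 = 2.70.
Lower fence = Q1 − 1.5·IQR = 6.50 − 4.05 = 2.45.
Upper fence = Q3 + 1.5·IQR = 9.20 + 4.05 = 13.25.
13.9 lies above the upper fence.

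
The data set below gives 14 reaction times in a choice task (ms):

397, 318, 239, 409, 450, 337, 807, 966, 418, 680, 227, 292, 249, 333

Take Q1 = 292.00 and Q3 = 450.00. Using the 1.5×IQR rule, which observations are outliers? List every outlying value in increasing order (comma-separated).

807, 966

IQR = Q3 − Q1 = 450.00 − 292.00 = 158.00.
Lower fence = Q1 − 1.5·IQR = 292.00 − 237.00 = 55.00.
Upper fence = Q3 + 1.5·IQR = 450.00 + 237.00 = 687.00.
807 > 687.00 → outlier.
966 > 687.00 → outlier.
All remaining values lie within [55.00, 687.00].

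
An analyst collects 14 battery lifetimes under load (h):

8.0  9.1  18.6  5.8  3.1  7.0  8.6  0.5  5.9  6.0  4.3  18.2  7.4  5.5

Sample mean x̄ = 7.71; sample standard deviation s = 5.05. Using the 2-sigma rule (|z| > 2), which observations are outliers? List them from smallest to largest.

Cutoffs at x̄ ± 2s: 7.71 ± 2·5.05 = [-2.39, 17.81].
18.2: z = 2.08, |z| > 2 → outlier.
18.6: z = 2.16, |z| > 2 → outlier.
Every other value lies within [-2.39, 17.81].

18.2, 18.6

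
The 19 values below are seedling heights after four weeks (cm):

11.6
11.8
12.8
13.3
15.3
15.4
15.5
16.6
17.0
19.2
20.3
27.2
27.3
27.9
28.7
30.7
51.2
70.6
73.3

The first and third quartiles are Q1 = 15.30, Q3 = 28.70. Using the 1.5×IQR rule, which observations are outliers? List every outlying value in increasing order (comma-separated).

IQR = Q3 − Q1 = 28.70 − 15.30 = 13.40.
Lower fence = Q1 − 1.5·IQR = 15.30 − 20.10 = -4.80.
Upper fence = Q3 + 1.5·IQR = 28.70 + 20.10 = 48.80.
51.2 > 48.80 → outlier.
70.6 > 48.80 → outlier.
73.3 > 48.80 → outlier.
All remaining values lie within [-4.80, 48.80].

51.2, 70.6, 73.3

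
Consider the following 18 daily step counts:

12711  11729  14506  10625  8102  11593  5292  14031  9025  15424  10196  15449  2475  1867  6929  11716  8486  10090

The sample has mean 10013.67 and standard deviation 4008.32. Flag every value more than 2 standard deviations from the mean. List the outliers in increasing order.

1867

Cutoffs at x̄ ± 2s: 10013.67 ± 2·4008.32 = [1997.03, 18030.31].
1867: z = -2.03, |z| > 2 → outlier.
Every other value lies within [1997.03, 18030.31].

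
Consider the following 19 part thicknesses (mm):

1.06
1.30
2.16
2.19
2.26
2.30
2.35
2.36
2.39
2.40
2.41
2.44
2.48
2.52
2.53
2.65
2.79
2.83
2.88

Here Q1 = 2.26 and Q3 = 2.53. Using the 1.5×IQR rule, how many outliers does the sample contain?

2

IQR = 0.27; fences at 2.26 − 0.405 = 1.855 and 2.53 + 0.405 = 2.935.
Outside the cutoffs: 1.06, 1.30.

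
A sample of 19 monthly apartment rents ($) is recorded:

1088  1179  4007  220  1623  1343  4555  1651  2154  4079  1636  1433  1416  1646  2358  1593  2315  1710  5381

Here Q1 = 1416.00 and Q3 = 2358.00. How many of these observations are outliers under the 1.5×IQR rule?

IQR = 942.00; fences at 1416.00 − 1413.00 = 3.00 and 2358.00 + 1413.00 = 3771.00.
Outside the cutoffs: 4007, 4079, 4555, 5381.

4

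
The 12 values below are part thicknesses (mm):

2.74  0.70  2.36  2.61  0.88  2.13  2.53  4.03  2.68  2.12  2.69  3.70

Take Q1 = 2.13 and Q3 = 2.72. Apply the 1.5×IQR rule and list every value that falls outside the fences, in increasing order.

IQR = Q3 − Q1 = 2.72 − 2.13 = 0.59.
Lower fence = Q1 − 1.5·IQR = 2.13 − 0.885 = 1.245.
Upper fence = Q3 + 1.5·IQR = 2.72 + 0.885 = 3.605.
0.70 < 1.245 → outlier.
0.88 < 1.245 → outlier.
3.70 > 3.605 → outlier.
4.03 > 3.605 → outlier.
All remaining values lie within [1.245, 3.605].

0.70, 0.88, 3.70, 4.03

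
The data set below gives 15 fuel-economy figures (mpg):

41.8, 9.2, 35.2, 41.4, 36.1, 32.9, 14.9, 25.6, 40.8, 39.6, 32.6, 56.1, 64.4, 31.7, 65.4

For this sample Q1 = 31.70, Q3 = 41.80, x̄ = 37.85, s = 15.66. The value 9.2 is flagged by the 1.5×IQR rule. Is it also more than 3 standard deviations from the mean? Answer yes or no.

z = (9.2 − 37.85) / 15.66 = -1.83.
|z| = 1.83 ≤ 3.

no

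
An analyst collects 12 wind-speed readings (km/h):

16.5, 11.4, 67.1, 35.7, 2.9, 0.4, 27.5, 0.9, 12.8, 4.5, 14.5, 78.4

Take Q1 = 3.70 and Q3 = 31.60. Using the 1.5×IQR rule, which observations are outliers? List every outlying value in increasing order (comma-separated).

IQR = Q3 − Q1 = 31.60 − 3.70 = 27.90.
Lower fence = Q1 − 1.5·IQR = 3.70 − 41.85 = -38.15.
Upper fence = Q3 + 1.5·IQR = 31.60 + 41.85 = 73.45.
78.4 > 73.45 → outlier.
All remaining values lie within [-38.15, 73.45].

78.4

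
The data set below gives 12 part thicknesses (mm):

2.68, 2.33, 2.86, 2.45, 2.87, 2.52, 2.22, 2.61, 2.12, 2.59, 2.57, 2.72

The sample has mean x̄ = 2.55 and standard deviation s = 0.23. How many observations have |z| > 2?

Cutoffs: x̄ ± 2s = [2.09, 3.01].
Every value lies within the cutoffs.

0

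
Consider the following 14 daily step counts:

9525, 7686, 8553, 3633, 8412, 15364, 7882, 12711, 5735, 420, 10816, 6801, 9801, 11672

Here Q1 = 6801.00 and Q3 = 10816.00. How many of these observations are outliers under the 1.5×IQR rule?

IQR = 4015.00; fences at 6801.00 − 6022.50 = 778.50 and 10816.00 + 6022.50 = 16838.50.
Outside the cutoffs: 420.

1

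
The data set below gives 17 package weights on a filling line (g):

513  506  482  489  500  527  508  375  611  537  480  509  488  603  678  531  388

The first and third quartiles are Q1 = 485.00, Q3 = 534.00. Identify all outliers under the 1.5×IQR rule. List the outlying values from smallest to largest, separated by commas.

IQR = Q3 − Q1 = 534.00 − 485.00 = 49.00.
Lower fence = Q1 − 1.5·IQR = 485.00 − 73.50 = 411.50.
Upper fence = Q3 + 1.5·IQR = 534.00 + 73.50 = 607.50.
375 < 411.50 → outlier.
388 < 411.50 → outlier.
611 > 607.50 → outlier.
678 > 607.50 → outlier.
All remaining values lie within [411.50, 607.50].

375, 388, 611, 678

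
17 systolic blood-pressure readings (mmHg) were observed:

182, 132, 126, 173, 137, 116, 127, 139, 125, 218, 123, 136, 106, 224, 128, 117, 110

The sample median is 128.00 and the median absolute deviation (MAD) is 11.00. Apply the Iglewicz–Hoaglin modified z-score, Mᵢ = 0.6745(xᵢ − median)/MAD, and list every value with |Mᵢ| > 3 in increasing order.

|Mᵢ| > 3 ⇔ |xᵢ − 128.00| > 3·11.00/0.6745 = 48.93.
So outliers lie outside [79.07, 176.93].
182: M = 3.31 → outlier.
218: M = 5.52 → outlier.
224: M = 5.89 → outlier.

182, 218, 224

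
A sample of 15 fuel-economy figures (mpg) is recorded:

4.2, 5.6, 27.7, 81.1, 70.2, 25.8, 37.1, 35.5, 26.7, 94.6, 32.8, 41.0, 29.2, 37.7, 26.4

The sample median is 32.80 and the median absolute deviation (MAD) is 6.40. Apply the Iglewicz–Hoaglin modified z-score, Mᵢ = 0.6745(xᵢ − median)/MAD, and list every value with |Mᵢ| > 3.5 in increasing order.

70.2, 81.1, 94.6

|Mᵢ| > 3.5 ⇔ |xᵢ − 32.80| > 3.5·6.40/0.6745 = 33.21.
So outliers lie outside [-0.41, 66.01].
70.2: M = 3.94 → outlier.
81.1: M = 5.09 → outlier.
94.6: M = 6.51 → outlier.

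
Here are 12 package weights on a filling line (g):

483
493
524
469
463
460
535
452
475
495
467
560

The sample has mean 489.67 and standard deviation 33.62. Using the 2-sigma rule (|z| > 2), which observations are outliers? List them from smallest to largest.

Cutoffs at x̄ ± 2s: 489.67 ± 2·33.62 = [422.43, 556.91].
560: z = 2.09, |z| > 2 → outlier.
Every other value lies within [422.43, 556.91].

560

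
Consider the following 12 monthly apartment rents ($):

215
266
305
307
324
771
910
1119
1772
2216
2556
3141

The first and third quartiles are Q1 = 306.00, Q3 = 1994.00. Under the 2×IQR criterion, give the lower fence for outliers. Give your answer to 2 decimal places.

IQR = Q3 − Q1 = 1994.00 − 306.00 = 1688.00.
Lower fence = Q1 − 2·IQR = 306.00 − 3376.00 = -3070.00.
Upper fence = Q3 + 2·IQR = 1994.00 + 3376.00 = 5370.00.

-3070.00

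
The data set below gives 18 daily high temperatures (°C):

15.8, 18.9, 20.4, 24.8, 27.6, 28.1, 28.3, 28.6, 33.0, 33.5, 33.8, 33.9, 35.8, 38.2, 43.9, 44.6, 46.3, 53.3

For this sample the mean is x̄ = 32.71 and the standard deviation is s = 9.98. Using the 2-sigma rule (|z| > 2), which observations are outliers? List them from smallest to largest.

Cutoffs at x̄ ± 2s: 32.71 ± 2·9.98 = [12.75, 52.67].
53.3: z = 2.06, |z| > 2 → outlier.
Every other value lies within [12.75, 52.67].

53.3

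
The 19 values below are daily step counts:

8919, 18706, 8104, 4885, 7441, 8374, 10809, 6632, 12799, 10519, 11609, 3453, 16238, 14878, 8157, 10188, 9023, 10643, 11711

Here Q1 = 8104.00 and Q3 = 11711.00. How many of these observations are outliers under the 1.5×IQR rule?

1

IQR = 3607.00; fences at 8104.00 − 5410.50 = 2693.50 and 11711.00 + 5410.50 = 17121.50.
Outside the cutoffs: 18706.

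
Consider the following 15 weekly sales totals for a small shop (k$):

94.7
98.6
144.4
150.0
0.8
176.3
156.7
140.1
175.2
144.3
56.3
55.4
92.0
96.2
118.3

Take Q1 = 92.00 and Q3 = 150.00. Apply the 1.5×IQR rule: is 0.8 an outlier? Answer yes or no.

yes

IQR = Q3 − Q1 = 150.00 − 92.00 = 58.00.
Lower fence = Q1 − 1.5·IQR = 92.00 − 87.00 = 5.00.
Upper fence = Q3 + 1.5·IQR = 150.00 + 87.00 = 237.00.
0.8 lies below the lower fence.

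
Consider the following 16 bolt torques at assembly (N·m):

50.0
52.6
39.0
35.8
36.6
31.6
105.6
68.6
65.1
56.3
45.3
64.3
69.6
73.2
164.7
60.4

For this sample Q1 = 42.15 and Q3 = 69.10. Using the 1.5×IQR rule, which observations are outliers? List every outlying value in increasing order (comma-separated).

164.7

IQR = Q3 − Q1 = 69.10 − 42.15 = 26.95.
Lower fence = Q1 − 1.5·IQR = 42.15 − 40.425 = 1.725.
Upper fence = Q3 + 1.5·IQR = 69.10 + 40.425 = 109.525.
164.7 > 109.525 → outlier.
All remaining values lie within [1.725, 109.525].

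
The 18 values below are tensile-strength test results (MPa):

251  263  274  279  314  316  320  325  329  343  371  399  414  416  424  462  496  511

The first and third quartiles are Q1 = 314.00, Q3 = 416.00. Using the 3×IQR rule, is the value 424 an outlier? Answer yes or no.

IQR = Q3 − Q1 = 416.00 − 314.00 = 102.00.
Lower fence = Q1 − 3·IQR = 314.00 − 306.00 = 8.00.
Upper fence = Q3 + 3·IQR = 416.00 + 306.00 = 722.00.
424 lies within [8.00, 722.00].

no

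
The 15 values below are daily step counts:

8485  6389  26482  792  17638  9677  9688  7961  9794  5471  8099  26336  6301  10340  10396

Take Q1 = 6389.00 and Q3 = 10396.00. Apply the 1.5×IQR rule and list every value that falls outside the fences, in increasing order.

IQR = Q3 − Q1 = 10396.00 − 6389.00 = 4007.00.
Lower fence = Q1 − 1.5·IQR = 6389.00 − 6010.50 = 378.50.
Upper fence = Q3 + 1.5·IQR = 10396.00 + 6010.50 = 16406.50.
17638 > 16406.50 → outlier.
26336 > 16406.50 → outlier.
26482 > 16406.50 → outlier.
All remaining values lie within [378.50, 16406.50].

17638, 26336, 26482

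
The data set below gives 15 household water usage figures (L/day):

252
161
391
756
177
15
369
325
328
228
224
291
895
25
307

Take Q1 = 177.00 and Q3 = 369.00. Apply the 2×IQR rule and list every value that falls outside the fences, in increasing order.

756, 895

IQR = Q3 − Q1 = 369.00 − 177.00 = 192.00.
Lower fence = Q1 − 2·IQR = 177.00 − 384.00 = -207.00.
Upper fence = Q3 + 2·IQR = 369.00 + 384.00 = 753.00.
756 > 753.00 → outlier.
895 > 753.00 → outlier.
All remaining values lie within [-207.00, 753.00].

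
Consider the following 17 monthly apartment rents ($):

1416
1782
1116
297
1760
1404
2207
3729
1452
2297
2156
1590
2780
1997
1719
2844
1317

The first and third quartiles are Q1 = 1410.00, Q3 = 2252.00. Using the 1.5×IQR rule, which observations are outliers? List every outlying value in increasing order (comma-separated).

IQR = Q3 − Q1 = 2252.00 − 1410.00 = 842.00.
Lower fence = Q1 − 1.5·IQR = 1410.00 − 1263.00 = 147.00.
Upper fence = Q3 + 1.5·IQR = 2252.00 + 1263.00 = 3515.00.
3729 > 3515.00 → outlier.
All remaining values lie within [147.00, 3515.00].

3729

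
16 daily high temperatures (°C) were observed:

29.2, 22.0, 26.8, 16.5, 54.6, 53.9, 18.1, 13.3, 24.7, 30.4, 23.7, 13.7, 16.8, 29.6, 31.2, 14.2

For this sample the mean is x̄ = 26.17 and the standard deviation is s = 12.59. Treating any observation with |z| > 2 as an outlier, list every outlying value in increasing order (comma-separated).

53.9, 54.6

Cutoffs at x̄ ± 2s: 26.17 ± 2·12.59 = [0.99, 51.35].
53.9: z = 2.20, |z| > 2 → outlier.
54.6: z = 2.26, |z| > 2 → outlier.
Every other value lies within [0.99, 51.35].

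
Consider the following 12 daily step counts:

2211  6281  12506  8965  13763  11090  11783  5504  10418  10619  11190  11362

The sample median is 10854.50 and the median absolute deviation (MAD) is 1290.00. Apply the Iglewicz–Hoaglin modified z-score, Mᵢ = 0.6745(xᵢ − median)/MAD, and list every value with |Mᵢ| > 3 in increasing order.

|Mᵢ| > 3 ⇔ |xᵢ − 10854.50| > 3·1290.00/0.6745 = 5737.58.
So outliers lie outside [5116.92, 16592.08].
2211: M = -4.52 → outlier.

2211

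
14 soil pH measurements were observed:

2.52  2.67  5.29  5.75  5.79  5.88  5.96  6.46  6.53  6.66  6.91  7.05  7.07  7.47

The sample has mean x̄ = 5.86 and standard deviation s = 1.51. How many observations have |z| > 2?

Cutoffs: x̄ ± 2s = [2.84, 8.88].
Outside the cutoffs: 2.52, 2.67.

2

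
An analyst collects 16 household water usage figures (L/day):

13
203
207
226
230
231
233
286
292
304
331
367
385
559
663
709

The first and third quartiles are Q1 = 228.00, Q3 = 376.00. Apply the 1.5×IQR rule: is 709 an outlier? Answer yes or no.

IQR = Q3 − Q1 = 376.00 − 228.00 = 148.00.
Lower fence = Q1 − 1.5·IQR = 228.00 − 222.00 = 6.00.
Upper fence = Q3 + 1.5·IQR = 376.00 + 222.00 = 598.00.
709 lies above the upper fence.

yes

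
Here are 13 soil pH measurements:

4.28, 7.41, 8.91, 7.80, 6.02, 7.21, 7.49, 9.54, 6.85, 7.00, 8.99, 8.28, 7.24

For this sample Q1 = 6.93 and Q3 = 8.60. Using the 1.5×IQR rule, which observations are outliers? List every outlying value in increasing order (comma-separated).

IQR = Q3 − Q1 = 8.60 − 6.93 = 1.67.
Lower fence = Q1 − 1.5·IQR = 6.93 − 2.505 = 4.425.
Upper fence = Q3 + 1.5·IQR = 8.60 + 2.505 = 11.105.
4.28 < 4.425 → outlier.
All remaining values lie within [4.425, 11.105].

4.28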